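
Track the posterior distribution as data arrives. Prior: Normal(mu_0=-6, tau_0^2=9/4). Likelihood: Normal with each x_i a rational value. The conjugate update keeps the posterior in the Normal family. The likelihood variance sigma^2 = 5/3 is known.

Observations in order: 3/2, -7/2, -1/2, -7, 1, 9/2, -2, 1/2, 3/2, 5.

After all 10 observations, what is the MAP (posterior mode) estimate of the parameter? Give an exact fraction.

obs 1: x=3/2 → posterior Normal(-159/94, 45/47)
obs 2: x=-7/2 → posterior Normal(-87/37, 45/74)
obs 3: x=-1/2 → posterior Normal(-375/202, 45/101)
obs 4: x=-7 → posterior Normal(-753/256, 45/128)
obs 5: x=1 → posterior Normal(-699/310, 9/31)
obs 6: x=9/2 → posterior Normal(-114/91, 45/182)
obs 7: x=-2 → posterior Normal(-282/209, 45/209)
obs 8: x=1/2 → posterior Normal(-537/472, 45/236)
obs 9: x=3/2 → posterior Normal(-228/263, 45/263)
obs 10: x=5 → posterior Normal(-93/290, 9/58)

-93/290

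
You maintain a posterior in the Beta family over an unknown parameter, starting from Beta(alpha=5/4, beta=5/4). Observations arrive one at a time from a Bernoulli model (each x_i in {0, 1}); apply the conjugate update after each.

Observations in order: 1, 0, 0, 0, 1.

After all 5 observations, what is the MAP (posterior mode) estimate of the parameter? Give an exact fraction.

obs 1: x=1 → posterior Beta(9/4, 5/4)
obs 2: x=0 → posterior Beta(9/4, 9/4)
obs 3: x=0 → posterior Beta(9/4, 13/4)
obs 4: x=0 → posterior Beta(9/4, 17/4)
obs 5: x=1 → posterior Beta(13/4, 17/4)

9/22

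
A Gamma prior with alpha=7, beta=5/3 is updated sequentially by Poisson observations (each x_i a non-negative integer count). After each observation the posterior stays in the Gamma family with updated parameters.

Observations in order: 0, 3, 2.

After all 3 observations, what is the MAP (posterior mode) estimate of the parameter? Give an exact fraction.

33/14

obs 1: x=0 → posterior Gamma(7, 8/3)
obs 2: x=3 → posterior Gamma(10, 11/3)
obs 3: x=2 → posterior Gamma(12, 14/3)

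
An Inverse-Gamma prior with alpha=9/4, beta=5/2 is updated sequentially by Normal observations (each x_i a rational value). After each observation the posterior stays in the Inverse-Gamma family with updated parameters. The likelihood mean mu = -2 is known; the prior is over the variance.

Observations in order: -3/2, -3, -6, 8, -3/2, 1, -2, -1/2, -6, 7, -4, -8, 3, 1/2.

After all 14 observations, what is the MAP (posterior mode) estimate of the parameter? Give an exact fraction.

obs 1: x=-3/2 → posterior Inverse-Gamma(11/4, 21/8)
obs 2: x=-3 → posterior Inverse-Gamma(13/4, 25/8)
obs 3: x=-6 → posterior Inverse-Gamma(15/4, 89/8)
obs 4: x=8 → posterior Inverse-Gamma(17/4, 489/8)
obs 5: x=-3/2 → posterior Inverse-Gamma(19/4, 245/4)
obs 6: x=1 → posterior Inverse-Gamma(21/4, 263/4)
obs 7: x=-2 → posterior Inverse-Gamma(23/4, 263/4)
obs 8: x=-1/2 → posterior Inverse-Gamma(25/4, 535/8)
obs 9: x=-6 → posterior Inverse-Gamma(27/4, 599/8)
obs 10: x=7 → posterior Inverse-Gamma(29/4, 923/8)
obs 11: x=-4 → posterior Inverse-Gamma(31/4, 939/8)
obs 12: x=-8 → posterior Inverse-Gamma(33/4, 1083/8)
obs 13: x=3 → posterior Inverse-Gamma(35/4, 1183/8)
obs 14: x=1/2 → posterior Inverse-Gamma(37/4, 151)

604/41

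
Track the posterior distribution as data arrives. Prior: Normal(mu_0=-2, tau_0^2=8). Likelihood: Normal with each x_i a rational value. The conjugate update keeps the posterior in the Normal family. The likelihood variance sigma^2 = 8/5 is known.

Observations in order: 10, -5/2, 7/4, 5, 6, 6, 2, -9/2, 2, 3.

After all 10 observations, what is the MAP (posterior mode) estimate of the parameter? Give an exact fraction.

obs 1: x=10 → posterior Normal(8, 4/3)
obs 2: x=-5/2 → posterior Normal(71/22, 8/11)
obs 3: x=7/4 → posterior Normal(177/64, 1/2)
obs 4: x=5 → posterior Normal(277/84, 8/21)
obs 5: x=6 → posterior Normal(397/104, 4/13)
obs 6: x=6 → posterior Normal(517/124, 8/31)
obs 7: x=2 → posterior Normal(557/144, 2/9)
obs 8: x=-9/2 → posterior Normal(467/164, 8/41)
obs 9: x=2 → posterior Normal(507/184, 4/23)
obs 10: x=3 → posterior Normal(189/68, 8/51)

189/68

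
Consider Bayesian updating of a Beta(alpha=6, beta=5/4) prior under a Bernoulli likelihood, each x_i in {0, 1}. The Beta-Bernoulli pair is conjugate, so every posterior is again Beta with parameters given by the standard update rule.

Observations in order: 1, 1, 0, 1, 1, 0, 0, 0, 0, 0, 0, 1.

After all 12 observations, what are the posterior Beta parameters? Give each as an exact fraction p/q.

obs 1: x=1 → posterior Beta(7, 5/4)
obs 2: x=1 → posterior Beta(8, 5/4)
obs 3: x=0 → posterior Beta(8, 9/4)
obs 4: x=1 → posterior Beta(9, 9/4)
obs 5: x=1 → posterior Beta(10, 9/4)
obs 6: x=0 → posterior Beta(10, 13/4)
obs 7: x=0 → posterior Beta(10, 17/4)
obs 8: x=0 → posterior Beta(10, 21/4)
obs 9: x=0 → posterior Beta(10, 25/4)
obs 10: x=0 → posterior Beta(10, 29/4)
obs 11: x=0 → posterior Beta(10, 33/4)
obs 12: x=1 → posterior Beta(11, 33/4)

alpha=11, beta=33/4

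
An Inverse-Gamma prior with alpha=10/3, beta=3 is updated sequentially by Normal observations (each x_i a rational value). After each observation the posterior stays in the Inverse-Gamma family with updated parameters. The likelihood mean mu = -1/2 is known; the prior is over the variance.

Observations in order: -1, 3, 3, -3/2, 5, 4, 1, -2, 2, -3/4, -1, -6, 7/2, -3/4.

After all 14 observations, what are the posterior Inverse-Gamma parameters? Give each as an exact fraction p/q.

alpha=31/3, beta=1117/16

obs 1: x=-1 → posterior Inverse-Gamma(23/6, 25/8)
obs 2: x=3 → posterior Inverse-Gamma(13/3, 37/4)
obs 3: x=3 → posterior Inverse-Gamma(29/6, 123/8)
obs 4: x=-3/2 → posterior Inverse-Gamma(16/3, 127/8)
obs 5: x=5 → posterior Inverse-Gamma(35/6, 31)
obs 6: x=4 → posterior Inverse-Gamma(19/3, 329/8)
obs 7: x=1 → posterior Inverse-Gamma(41/6, 169/4)
obs 8: x=-2 → posterior Inverse-Gamma(22/3, 347/8)
obs 9: x=2 → posterior Inverse-Gamma(47/6, 93/2)
obs 10: x=-3/4 → posterior Inverse-Gamma(25/3, 1489/32)
obs 11: x=-1 → posterior Inverse-Gamma(53/6, 1493/32)
obs 12: x=-6 → posterior Inverse-Gamma(28/3, 1977/32)
obs 13: x=7/2 → posterior Inverse-Gamma(59/6, 2233/32)
obs 14: x=-3/4 → posterior Inverse-Gamma(31/3, 1117/16)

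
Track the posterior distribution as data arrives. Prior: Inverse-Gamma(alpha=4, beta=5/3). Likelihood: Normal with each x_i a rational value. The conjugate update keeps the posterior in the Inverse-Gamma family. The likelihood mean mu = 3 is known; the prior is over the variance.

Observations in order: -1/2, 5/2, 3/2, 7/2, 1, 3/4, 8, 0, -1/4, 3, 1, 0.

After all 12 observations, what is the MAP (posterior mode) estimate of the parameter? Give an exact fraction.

obs 1: x=-1/2 → posterior Inverse-Gamma(9/2, 187/24)
obs 2: x=5/2 → posterior Inverse-Gamma(5, 95/12)
obs 3: x=3/2 → posterior Inverse-Gamma(11/2, 217/24)
obs 4: x=7/2 → posterior Inverse-Gamma(6, 55/6)
obs 5: x=1 → posterior Inverse-Gamma(13/2, 67/6)
obs 6: x=3/4 → posterior Inverse-Gamma(7, 1315/96)
obs 7: x=8 → posterior Inverse-Gamma(15/2, 2515/96)
obs 8: x=0 → posterior Inverse-Gamma(8, 2947/96)
obs 9: x=-1/4 → posterior Inverse-Gamma(17/2, 1727/48)
obs 10: x=3 → posterior Inverse-Gamma(9, 1727/48)
obs 11: x=1 → posterior Inverse-Gamma(19/2, 1823/48)
obs 12: x=0 → posterior Inverse-Gamma(10, 2039/48)

2039/528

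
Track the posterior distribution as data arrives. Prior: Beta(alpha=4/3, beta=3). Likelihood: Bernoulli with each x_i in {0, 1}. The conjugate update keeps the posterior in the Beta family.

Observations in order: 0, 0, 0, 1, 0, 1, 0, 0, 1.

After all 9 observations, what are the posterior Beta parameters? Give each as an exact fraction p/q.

alpha=13/3, beta=9

obs 1: x=0 → posterior Beta(4/3, 4)
obs 2: x=0 → posterior Beta(4/3, 5)
obs 3: x=0 → posterior Beta(4/3, 6)
obs 4: x=1 → posterior Beta(7/3, 6)
obs 5: x=0 → posterior Beta(7/3, 7)
obs 6: x=1 → posterior Beta(10/3, 7)
obs 7: x=0 → posterior Beta(10/3, 8)
obs 8: x=0 → posterior Beta(10/3, 9)
obs 9: x=1 → posterior Beta(13/3, 9)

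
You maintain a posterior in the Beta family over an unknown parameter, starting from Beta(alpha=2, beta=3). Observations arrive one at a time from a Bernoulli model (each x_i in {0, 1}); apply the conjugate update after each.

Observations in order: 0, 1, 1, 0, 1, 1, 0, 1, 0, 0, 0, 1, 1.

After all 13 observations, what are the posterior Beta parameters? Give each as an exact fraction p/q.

alpha=9, beta=9

obs 1: x=0 → posterior Beta(2, 4)
obs 2: x=1 → posterior Beta(3, 4)
obs 3: x=1 → posterior Beta(4, 4)
obs 4: x=0 → posterior Beta(4, 5)
obs 5: x=1 → posterior Beta(5, 5)
obs 6: x=1 → posterior Beta(6, 5)
obs 7: x=0 → posterior Beta(6, 6)
obs 8: x=1 → posterior Beta(7, 6)
obs 9: x=0 → posterior Beta(7, 7)
obs 10: x=0 → posterior Beta(7, 8)
obs 11: x=0 → posterior Beta(7, 9)
obs 12: x=1 → posterior Beta(8, 9)
obs 13: x=1 → posterior Beta(9, 9)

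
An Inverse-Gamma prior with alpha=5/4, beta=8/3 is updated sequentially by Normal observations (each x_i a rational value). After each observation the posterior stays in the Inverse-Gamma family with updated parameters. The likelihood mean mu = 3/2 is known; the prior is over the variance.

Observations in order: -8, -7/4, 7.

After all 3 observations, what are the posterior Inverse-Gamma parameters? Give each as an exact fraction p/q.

alpha=11/4, beta=6547/96

obs 1: x=-8 → posterior Inverse-Gamma(7/4, 1147/24)
obs 2: x=-7/4 → posterior Inverse-Gamma(9/4, 5095/96)
obs 3: x=7 → posterior Inverse-Gamma(11/4, 6547/96)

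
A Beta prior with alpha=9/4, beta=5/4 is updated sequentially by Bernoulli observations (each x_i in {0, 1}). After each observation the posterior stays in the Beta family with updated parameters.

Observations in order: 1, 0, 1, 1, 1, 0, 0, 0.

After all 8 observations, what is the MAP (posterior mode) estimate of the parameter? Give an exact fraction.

21/38

obs 1: x=1 → posterior Beta(13/4, 5/4)
obs 2: x=0 → posterior Beta(13/4, 9/4)
obs 3: x=1 → posterior Beta(17/4, 9/4)
obs 4: x=1 → posterior Beta(21/4, 9/4)
obs 5: x=1 → posterior Beta(25/4, 9/4)
obs 6: x=0 → posterior Beta(25/4, 13/4)
obs 7: x=0 → posterior Beta(25/4, 17/4)
obs 8: x=0 → posterior Beta(25/4, 21/4)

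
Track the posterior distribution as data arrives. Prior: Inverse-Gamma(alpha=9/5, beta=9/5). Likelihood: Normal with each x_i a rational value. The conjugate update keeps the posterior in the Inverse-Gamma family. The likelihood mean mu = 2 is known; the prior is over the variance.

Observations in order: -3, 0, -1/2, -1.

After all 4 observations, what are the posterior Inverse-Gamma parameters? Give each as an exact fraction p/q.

alpha=19/5, beta=957/40

obs 1: x=-3 → posterior Inverse-Gamma(23/10, 143/10)
obs 2: x=0 → posterior Inverse-Gamma(14/5, 163/10)
obs 3: x=-1/2 → posterior Inverse-Gamma(33/10, 777/40)
obs 4: x=-1 → posterior Inverse-Gamma(19/5, 957/40)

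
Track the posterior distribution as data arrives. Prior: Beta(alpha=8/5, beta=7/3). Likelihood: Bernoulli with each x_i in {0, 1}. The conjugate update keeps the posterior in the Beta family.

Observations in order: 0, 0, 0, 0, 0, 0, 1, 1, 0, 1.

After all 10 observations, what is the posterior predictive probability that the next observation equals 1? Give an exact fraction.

obs 1: x=0 → posterior Beta(8/5, 10/3)
obs 2: x=0 → posterior Beta(8/5, 13/3)
obs 3: x=0 → posterior Beta(8/5, 16/3)
obs 4: x=0 → posterior Beta(8/5, 19/3)
obs 5: x=0 → posterior Beta(8/5, 22/3)
obs 6: x=0 → posterior Beta(8/5, 25/3)
obs 7: x=1 → posterior Beta(13/5, 25/3)
obs 8: x=1 → posterior Beta(18/5, 25/3)
obs 9: x=0 → posterior Beta(18/5, 28/3)
obs 10: x=1 → posterior Beta(23/5, 28/3)

69/209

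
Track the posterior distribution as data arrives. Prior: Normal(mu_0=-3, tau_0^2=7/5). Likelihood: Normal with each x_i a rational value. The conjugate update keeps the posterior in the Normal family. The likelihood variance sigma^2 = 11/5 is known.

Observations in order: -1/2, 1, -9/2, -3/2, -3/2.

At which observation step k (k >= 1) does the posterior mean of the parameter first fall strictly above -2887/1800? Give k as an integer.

obs 1: x=-1/2 → posterior Normal(-73/36, 77/90)
obs 2: x=1 → posterior Normal(-59/50, 77/125)
obs 3: x=-9/2 → posterior Normal(-61/32, 77/160)
obs 4: x=-3/2 → posterior Normal(-11/6, 77/195)
obs 5: x=-3/2 → posterior Normal(-41/23, 77/230)

k = 2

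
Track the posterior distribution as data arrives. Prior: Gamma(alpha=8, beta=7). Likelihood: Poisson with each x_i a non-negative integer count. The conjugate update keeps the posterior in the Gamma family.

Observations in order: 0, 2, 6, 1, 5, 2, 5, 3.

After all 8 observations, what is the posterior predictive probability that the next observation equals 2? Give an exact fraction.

obs 1: x=0 → posterior Gamma(8, 8)
obs 2: x=2 → posterior Gamma(10, 9)
obs 3: x=6 → posterior Gamma(16, 10)
obs 4: x=1 → posterior Gamma(17, 11)
obs 5: x=5 → posterior Gamma(22, 12)
obs 6: x=2 → posterior Gamma(24, 13)
obs 7: x=5 → posterior Gamma(29, 14)
obs 8: x=3 → posterior Gamma(32, 15)

1423751614804164343513548374176025390625/5444517870735015415413993718908291383296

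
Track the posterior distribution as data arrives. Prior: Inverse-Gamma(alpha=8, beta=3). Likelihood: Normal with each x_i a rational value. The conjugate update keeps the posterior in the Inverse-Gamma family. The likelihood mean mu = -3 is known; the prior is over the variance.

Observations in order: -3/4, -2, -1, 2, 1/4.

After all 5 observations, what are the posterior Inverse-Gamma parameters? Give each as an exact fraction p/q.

alpha=21/2, beta=413/16

obs 1: x=-3/4 → posterior Inverse-Gamma(17/2, 177/32)
obs 2: x=-2 → posterior Inverse-Gamma(9, 193/32)
obs 3: x=-1 → posterior Inverse-Gamma(19/2, 257/32)
obs 4: x=2 → posterior Inverse-Gamma(10, 657/32)
obs 5: x=1/4 → posterior Inverse-Gamma(21/2, 413/16)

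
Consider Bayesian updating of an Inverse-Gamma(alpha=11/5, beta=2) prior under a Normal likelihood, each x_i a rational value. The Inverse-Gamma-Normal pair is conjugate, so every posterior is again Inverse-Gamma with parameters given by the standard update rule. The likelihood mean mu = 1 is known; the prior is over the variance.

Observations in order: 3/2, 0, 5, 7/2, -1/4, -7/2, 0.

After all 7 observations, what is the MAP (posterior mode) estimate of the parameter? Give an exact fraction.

obs 1: x=3/2 → posterior Inverse-Gamma(27/10, 17/8)
obs 2: x=0 → posterior Inverse-Gamma(16/5, 21/8)
obs 3: x=5 → posterior Inverse-Gamma(37/10, 85/8)
obs 4: x=7/2 → posterior Inverse-Gamma(21/5, 55/4)
obs 5: x=-1/4 → posterior Inverse-Gamma(47/10, 465/32)
obs 6: x=-7/2 → posterior Inverse-Gamma(26/5, 789/32)
obs 7: x=0 → posterior Inverse-Gamma(57/10, 805/32)

4025/1072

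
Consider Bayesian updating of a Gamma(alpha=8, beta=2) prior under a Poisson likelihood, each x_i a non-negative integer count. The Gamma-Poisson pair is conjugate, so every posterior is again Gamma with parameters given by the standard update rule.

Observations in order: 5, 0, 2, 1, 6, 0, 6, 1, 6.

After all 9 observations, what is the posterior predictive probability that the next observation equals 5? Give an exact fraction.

obs 1: x=5 → posterior Gamma(13, 3)
obs 2: x=0 → posterior Gamma(13, 4)
obs 3: x=2 → posterior Gamma(15, 5)
obs 4: x=1 → posterior Gamma(16, 6)
obs 5: x=6 → posterior Gamma(22, 7)
obs 6: x=0 → posterior Gamma(22, 8)
obs 7: x=6 → posterior Gamma(28, 9)
obs 8: x=1 → posterior Gamma(29, 10)
obs 9: x=6 → posterior Gamma(35, 11)

179779719248121412774721037039227368533023/1633079519965651611758617283350047347441664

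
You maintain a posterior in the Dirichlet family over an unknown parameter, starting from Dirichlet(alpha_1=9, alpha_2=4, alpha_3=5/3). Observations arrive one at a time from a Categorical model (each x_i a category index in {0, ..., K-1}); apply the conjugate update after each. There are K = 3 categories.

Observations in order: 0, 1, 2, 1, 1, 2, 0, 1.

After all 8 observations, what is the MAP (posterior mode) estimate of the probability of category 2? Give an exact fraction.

obs 1: x=0 → posterior Dirichlet(10, 4, 5/3)
obs 2: x=1 → posterior Dirichlet(10, 5, 5/3)
obs 3: x=2 → posterior Dirichlet(10, 5, 8/3)
obs 4: x=1 → posterior Dirichlet(10, 6, 8/3)
obs 5: x=1 → posterior Dirichlet(10, 7, 8/3)
obs 6: x=2 → posterior Dirichlet(10, 7, 11/3)
obs 7: x=0 → posterior Dirichlet(11, 7, 11/3)
obs 8: x=1 → posterior Dirichlet(11, 8, 11/3)

8/59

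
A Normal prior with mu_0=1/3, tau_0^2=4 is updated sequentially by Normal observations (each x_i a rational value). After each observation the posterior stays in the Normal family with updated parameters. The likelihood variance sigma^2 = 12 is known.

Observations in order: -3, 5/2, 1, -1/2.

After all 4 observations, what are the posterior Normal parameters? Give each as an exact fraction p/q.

mu_0=1/7, tau_0^2=12/7

obs 1: x=-3 → posterior Normal(-1/2, 3)
obs 2: x=5/2 → posterior Normal(1/10, 12/5)
obs 3: x=1 → posterior Normal(1/4, 2)
obs 4: x=-1/2 → posterior Normal(1/7, 12/7)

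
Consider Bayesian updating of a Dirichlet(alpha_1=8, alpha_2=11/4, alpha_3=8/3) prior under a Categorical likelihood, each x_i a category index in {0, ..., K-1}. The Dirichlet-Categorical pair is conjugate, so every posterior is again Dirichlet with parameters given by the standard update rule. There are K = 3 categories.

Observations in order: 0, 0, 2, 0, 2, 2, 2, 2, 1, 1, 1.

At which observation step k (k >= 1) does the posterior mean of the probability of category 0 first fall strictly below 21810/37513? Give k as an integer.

k = 6

obs 1: x=0 → posterior Dirichlet(9, 11/4, 8/3)
obs 2: x=0 → posterior Dirichlet(10, 11/4, 8/3)
obs 3: x=2 → posterior Dirichlet(10, 11/4, 11/3)
obs 4: x=0 → posterior Dirichlet(11, 11/4, 11/3)
obs 5: x=2 → posterior Dirichlet(11, 11/4, 14/3)
obs 6: x=2 → posterior Dirichlet(11, 11/4, 17/3)
obs 7: x=2 → posterior Dirichlet(11, 11/4, 20/3)
obs 8: x=2 → posterior Dirichlet(11, 11/4, 23/3)
obs 9: x=1 → posterior Dirichlet(11, 15/4, 23/3)
obs 10: x=1 → posterior Dirichlet(11, 19/4, 23/3)
obs 11: x=1 → posterior Dirichlet(11, 23/4, 23/3)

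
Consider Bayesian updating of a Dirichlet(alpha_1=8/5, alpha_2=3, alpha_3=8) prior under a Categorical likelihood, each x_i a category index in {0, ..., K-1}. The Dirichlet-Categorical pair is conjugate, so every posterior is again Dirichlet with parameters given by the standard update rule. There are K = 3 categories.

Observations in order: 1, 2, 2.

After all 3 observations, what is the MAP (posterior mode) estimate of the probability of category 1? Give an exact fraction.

5/21

obs 1: x=1 → posterior Dirichlet(8/5, 4, 8)
obs 2: x=2 → posterior Dirichlet(8/5, 4, 9)
obs 3: x=2 → posterior Dirichlet(8/5, 4, 10)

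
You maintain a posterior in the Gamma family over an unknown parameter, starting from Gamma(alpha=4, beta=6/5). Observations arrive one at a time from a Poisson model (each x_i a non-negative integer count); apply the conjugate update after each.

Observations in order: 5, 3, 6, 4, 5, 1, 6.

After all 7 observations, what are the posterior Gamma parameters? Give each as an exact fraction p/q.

obs 1: x=5 → posterior Gamma(9, 11/5)
obs 2: x=3 → posterior Gamma(12, 16/5)
obs 3: x=6 → posterior Gamma(18, 21/5)
obs 4: x=4 → posterior Gamma(22, 26/5)
obs 5: x=5 → posterior Gamma(27, 31/5)
obs 6: x=1 → posterior Gamma(28, 36/5)
obs 7: x=6 → posterior Gamma(34, 41/5)

alpha=34, beta=41/5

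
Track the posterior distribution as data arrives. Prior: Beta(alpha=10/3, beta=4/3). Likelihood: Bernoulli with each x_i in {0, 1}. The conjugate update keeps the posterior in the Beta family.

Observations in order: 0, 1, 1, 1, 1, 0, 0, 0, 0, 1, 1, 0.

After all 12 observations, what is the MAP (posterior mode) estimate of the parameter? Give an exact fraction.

obs 1: x=0 → posterior Beta(10/3, 7/3)
obs 2: x=1 → posterior Beta(13/3, 7/3)
obs 3: x=1 → posterior Beta(16/3, 7/3)
obs 4: x=1 → posterior Beta(19/3, 7/3)
obs 5: x=1 → posterior Beta(22/3, 7/3)
obs 6: x=0 → posterior Beta(22/3, 10/3)
obs 7: x=0 → posterior Beta(22/3, 13/3)
obs 8: x=0 → posterior Beta(22/3, 16/3)
obs 9: x=0 → posterior Beta(22/3, 19/3)
obs 10: x=1 → posterior Beta(25/3, 19/3)
obs 11: x=1 → posterior Beta(28/3, 19/3)
obs 12: x=0 → posterior Beta(28/3, 22/3)

25/44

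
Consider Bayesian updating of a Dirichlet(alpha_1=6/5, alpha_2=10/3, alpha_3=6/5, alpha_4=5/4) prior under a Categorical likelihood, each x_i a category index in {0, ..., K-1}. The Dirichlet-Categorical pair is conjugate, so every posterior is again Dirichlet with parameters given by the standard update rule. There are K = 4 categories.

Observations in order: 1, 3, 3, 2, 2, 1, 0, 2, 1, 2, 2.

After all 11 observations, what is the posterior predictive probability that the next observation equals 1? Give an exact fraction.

obs 1: x=1 → posterior Dirichlet(6/5, 13/3, 6/5, 5/4)
obs 2: x=3 → posterior Dirichlet(6/5, 13/3, 6/5, 9/4)
obs 3: x=3 → posterior Dirichlet(6/5, 13/3, 6/5, 13/4)
obs 4: x=2 → posterior Dirichlet(6/5, 13/3, 11/5, 13/4)
obs 5: x=2 → posterior Dirichlet(6/5, 13/3, 16/5, 13/4)
obs 6: x=1 → posterior Dirichlet(6/5, 16/3, 16/5, 13/4)
obs 7: x=0 → posterior Dirichlet(11/5, 16/3, 16/5, 13/4)
obs 8: x=2 → posterior Dirichlet(11/5, 16/3, 21/5, 13/4)
obs 9: x=1 → posterior Dirichlet(11/5, 19/3, 21/5, 13/4)
obs 10: x=2 → posterior Dirichlet(11/5, 19/3, 26/5, 13/4)
obs 11: x=2 → posterior Dirichlet(11/5, 19/3, 31/5, 13/4)

380/1079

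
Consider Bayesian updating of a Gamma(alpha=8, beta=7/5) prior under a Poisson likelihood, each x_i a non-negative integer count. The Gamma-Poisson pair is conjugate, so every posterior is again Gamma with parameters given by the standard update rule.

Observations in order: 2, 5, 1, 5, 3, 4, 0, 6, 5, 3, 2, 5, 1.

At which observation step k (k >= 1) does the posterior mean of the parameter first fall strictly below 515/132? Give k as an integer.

k = 3

obs 1: x=2 → posterior Gamma(10, 12/5)
obs 2: x=5 → posterior Gamma(15, 17/5)
obs 3: x=1 → posterior Gamma(16, 22/5)
obs 4: x=5 → posterior Gamma(21, 27/5)
obs 5: x=3 → posterior Gamma(24, 32/5)
obs 6: x=4 → posterior Gamma(28, 37/5)
obs 7: x=0 → posterior Gamma(28, 42/5)
obs 8: x=6 → posterior Gamma(34, 47/5)
obs 9: x=5 → posterior Gamma(39, 52/5)
obs 10: x=3 → posterior Gamma(42, 57/5)
obs 11: x=2 → posterior Gamma(44, 62/5)
obs 12: x=5 → posterior Gamma(49, 67/5)
obs 13: x=1 → posterior Gamma(50, 72/5)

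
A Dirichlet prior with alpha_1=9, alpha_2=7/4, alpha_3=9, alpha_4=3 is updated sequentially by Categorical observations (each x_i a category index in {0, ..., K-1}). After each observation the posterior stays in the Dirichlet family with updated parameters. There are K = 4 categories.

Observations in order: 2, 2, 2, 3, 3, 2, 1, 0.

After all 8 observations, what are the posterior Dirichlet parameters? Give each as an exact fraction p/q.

obs 1: x=2 → posterior Dirichlet(9, 7/4, 10, 3)
obs 2: x=2 → posterior Dirichlet(9, 7/4, 11, 3)
obs 3: x=2 → posterior Dirichlet(9, 7/4, 12, 3)
obs 4: x=3 → posterior Dirichlet(9, 7/4, 12, 4)
obs 5: x=3 → posterior Dirichlet(9, 7/4, 12, 5)
obs 6: x=2 → posterior Dirichlet(9, 7/4, 13, 5)
obs 7: x=1 → posterior Dirichlet(9, 11/4, 13, 5)
obs 8: x=0 → posterior Dirichlet(10, 11/4, 13, 5)

alpha_1=10, alpha_2=11/4, alpha_3=13, alpha_4=5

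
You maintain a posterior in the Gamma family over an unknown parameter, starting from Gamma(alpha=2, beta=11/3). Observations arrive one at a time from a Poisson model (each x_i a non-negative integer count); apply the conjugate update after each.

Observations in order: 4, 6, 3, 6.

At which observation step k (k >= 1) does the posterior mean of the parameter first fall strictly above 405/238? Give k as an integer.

obs 1: x=4 → posterior Gamma(6, 14/3)
obs 2: x=6 → posterior Gamma(12, 17/3)
obs 3: x=3 → posterior Gamma(15, 20/3)
obs 4: x=6 → posterior Gamma(21, 23/3)

k = 2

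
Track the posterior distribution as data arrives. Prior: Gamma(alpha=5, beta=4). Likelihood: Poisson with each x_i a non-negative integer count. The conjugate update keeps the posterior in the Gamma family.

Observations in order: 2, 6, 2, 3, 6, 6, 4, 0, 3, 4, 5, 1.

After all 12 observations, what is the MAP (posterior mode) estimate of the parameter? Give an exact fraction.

obs 1: x=2 → posterior Gamma(7, 5)
obs 2: x=6 → posterior Gamma(13, 6)
obs 3: x=2 → posterior Gamma(15, 7)
obs 4: x=3 → posterior Gamma(18, 8)
obs 5: x=6 → posterior Gamma(24, 9)
obs 6: x=6 → posterior Gamma(30, 10)
obs 7: x=4 → posterior Gamma(34, 11)
obs 8: x=0 → posterior Gamma(34, 12)
obs 9: x=3 → posterior Gamma(37, 13)
obs 10: x=4 → posterior Gamma(41, 14)
obs 11: x=5 → posterior Gamma(46, 15)
obs 12: x=1 → posterior Gamma(47, 16)

23/8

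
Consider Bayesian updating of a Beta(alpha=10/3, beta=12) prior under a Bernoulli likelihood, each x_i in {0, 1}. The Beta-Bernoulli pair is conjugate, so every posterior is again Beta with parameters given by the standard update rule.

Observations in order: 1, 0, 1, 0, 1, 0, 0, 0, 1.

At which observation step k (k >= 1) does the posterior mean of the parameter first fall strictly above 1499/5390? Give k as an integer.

obs 1: x=1 → posterior Beta(13/3, 12)
obs 2: x=0 → posterior Beta(13/3, 13)
obs 3: x=1 → posterior Beta(16/3, 13)
obs 4: x=0 → posterior Beta(16/3, 14)
obs 5: x=1 → posterior Beta(19/3, 14)
obs 6: x=0 → posterior Beta(19/3, 15)
obs 7: x=0 → posterior Beta(19/3, 16)
obs 8: x=0 → posterior Beta(19/3, 17)
obs 9: x=1 → posterior Beta(22/3, 17)

k = 3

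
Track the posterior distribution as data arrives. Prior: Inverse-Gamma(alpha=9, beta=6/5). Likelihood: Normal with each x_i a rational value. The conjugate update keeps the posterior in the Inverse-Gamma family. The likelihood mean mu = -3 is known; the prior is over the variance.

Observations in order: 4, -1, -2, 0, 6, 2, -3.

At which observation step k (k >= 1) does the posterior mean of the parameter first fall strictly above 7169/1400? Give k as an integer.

k = 5

obs 1: x=4 → posterior Inverse-Gamma(19/2, 257/10)
obs 2: x=-1 → posterior Inverse-Gamma(10, 277/10)
obs 3: x=-2 → posterior Inverse-Gamma(21/2, 141/5)
obs 4: x=0 → posterior Inverse-Gamma(11, 327/10)
obs 5: x=6 → posterior Inverse-Gamma(23/2, 366/5)
obs 6: x=2 → posterior Inverse-Gamma(12, 857/10)
obs 7: x=-3 → posterior Inverse-Gamma(25/2, 857/10)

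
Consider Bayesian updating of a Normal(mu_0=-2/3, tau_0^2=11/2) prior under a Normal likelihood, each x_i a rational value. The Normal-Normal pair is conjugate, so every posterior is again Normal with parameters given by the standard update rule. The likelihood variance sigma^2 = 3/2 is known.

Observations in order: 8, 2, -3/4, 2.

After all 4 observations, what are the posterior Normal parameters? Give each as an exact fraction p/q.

mu_0=487/188, tau_0^2=33/94

obs 1: x=8 → posterior Normal(43/7, 33/28)
obs 2: x=2 → posterior Normal(108/25, 33/50)
obs 3: x=-3/4 → posterior Normal(133/48, 11/24)
obs 4: x=2 → posterior Normal(487/188, 33/94)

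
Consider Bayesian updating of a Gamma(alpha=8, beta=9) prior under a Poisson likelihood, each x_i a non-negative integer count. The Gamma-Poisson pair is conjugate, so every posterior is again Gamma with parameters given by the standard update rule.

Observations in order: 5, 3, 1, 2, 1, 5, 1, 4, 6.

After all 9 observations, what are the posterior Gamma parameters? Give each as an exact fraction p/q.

obs 1: x=5 → posterior Gamma(13, 10)
obs 2: x=3 → posterior Gamma(16, 11)
obs 3: x=1 → posterior Gamma(17, 12)
obs 4: x=2 → posterior Gamma(19, 13)
obs 5: x=1 → posterior Gamma(20, 14)
obs 6: x=5 → posterior Gamma(25, 15)
obs 7: x=1 → posterior Gamma(26, 16)
obs 8: x=4 → posterior Gamma(30, 17)
obs 9: x=6 → posterior Gamma(36, 18)

alpha=36, beta=18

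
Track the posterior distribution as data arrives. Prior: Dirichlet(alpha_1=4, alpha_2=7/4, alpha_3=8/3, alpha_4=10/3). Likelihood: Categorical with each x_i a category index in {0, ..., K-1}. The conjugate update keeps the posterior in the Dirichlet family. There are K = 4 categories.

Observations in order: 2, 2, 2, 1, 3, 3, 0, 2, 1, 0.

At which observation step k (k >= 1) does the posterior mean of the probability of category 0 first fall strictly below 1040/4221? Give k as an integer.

obs 1: x=2 → posterior Dirichlet(4, 7/4, 11/3, 10/3)
obs 2: x=2 → posterior Dirichlet(4, 7/4, 14/3, 10/3)
obs 3: x=2 → posterior Dirichlet(4, 7/4, 17/3, 10/3)
obs 4: x=1 → posterior Dirichlet(4, 11/4, 17/3, 10/3)
obs 5: x=3 → posterior Dirichlet(4, 11/4, 17/3, 13/3)
obs 6: x=3 → posterior Dirichlet(4, 11/4, 17/3, 16/3)
obs 7: x=0 → posterior Dirichlet(5, 11/4, 17/3, 16/3)
obs 8: x=2 → posterior Dirichlet(5, 11/4, 20/3, 16/3)
obs 9: x=1 → posterior Dirichlet(5, 15/4, 20/3, 16/3)
obs 10: x=0 → posterior Dirichlet(6, 15/4, 20/3, 16/3)

k = 5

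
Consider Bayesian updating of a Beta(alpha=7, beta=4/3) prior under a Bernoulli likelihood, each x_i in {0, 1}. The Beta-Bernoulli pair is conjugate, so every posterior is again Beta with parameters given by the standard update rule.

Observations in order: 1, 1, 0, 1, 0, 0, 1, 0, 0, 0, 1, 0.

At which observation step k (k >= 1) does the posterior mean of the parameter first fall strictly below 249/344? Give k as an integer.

obs 1: x=1 → posterior Beta(8, 4/3)
obs 2: x=1 → posterior Beta(9, 4/3)
obs 3: x=0 → posterior Beta(9, 7/3)
obs 4: x=1 → posterior Beta(10, 7/3)
obs 5: x=0 → posterior Beta(10, 10/3)
obs 6: x=0 → posterior Beta(10, 13/3)
obs 7: x=1 → posterior Beta(11, 13/3)
obs 8: x=0 → posterior Beta(11, 16/3)
obs 9: x=0 → posterior Beta(11, 19/3)
obs 10: x=0 → posterior Beta(11, 22/3)
obs 11: x=1 → posterior Beta(12, 22/3)
obs 12: x=0 → posterior Beta(12, 25/3)

k = 6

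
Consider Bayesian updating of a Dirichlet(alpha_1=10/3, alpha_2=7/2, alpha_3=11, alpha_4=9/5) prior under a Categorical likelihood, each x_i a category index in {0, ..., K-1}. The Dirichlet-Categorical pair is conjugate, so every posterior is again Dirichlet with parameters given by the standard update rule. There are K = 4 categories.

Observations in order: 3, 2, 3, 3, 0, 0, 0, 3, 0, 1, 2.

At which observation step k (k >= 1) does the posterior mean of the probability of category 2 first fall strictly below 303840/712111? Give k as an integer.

k = 9

obs 1: x=3 → posterior Dirichlet(10/3, 7/2, 11, 14/5)
obs 2: x=2 → posterior Dirichlet(10/3, 7/2, 12, 14/5)
obs 3: x=3 → posterior Dirichlet(10/3, 7/2, 12, 19/5)
obs 4: x=3 → posterior Dirichlet(10/3, 7/2, 12, 24/5)
obs 5: x=0 → posterior Dirichlet(13/3, 7/2, 12, 24/5)
obs 6: x=0 → posterior Dirichlet(16/3, 7/2, 12, 24/5)
obs 7: x=0 → posterior Dirichlet(19/3, 7/2, 12, 24/5)
obs 8: x=3 → posterior Dirichlet(19/3, 7/2, 12, 29/5)
obs 9: x=0 → posterior Dirichlet(22/3, 7/2, 12, 29/5)
obs 10: x=1 → posterior Dirichlet(22/3, 9/2, 12, 29/5)
obs 11: x=2 → posterior Dirichlet(22/3, 9/2, 13, 29/5)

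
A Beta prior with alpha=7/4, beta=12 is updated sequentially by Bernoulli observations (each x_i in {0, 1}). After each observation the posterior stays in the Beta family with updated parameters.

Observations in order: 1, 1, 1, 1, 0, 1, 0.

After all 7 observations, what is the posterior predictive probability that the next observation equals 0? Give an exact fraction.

56/83

obs 1: x=1 → posterior Beta(11/4, 12)
obs 2: x=1 → posterior Beta(15/4, 12)
obs 3: x=1 → posterior Beta(19/4, 12)
obs 4: x=1 → posterior Beta(23/4, 12)
obs 5: x=0 → posterior Beta(23/4, 13)
obs 6: x=1 → posterior Beta(27/4, 13)
obs 7: x=0 → posterior Beta(27/4, 14)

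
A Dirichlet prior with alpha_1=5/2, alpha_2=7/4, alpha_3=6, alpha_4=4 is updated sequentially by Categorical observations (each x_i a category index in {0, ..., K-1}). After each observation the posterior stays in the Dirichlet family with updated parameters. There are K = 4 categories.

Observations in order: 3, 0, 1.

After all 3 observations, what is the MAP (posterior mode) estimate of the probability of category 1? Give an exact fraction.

7/53

obs 1: x=3 → posterior Dirichlet(5/2, 7/4, 6, 5)
obs 2: x=0 → posterior Dirichlet(7/2, 7/4, 6, 5)
obs 3: x=1 → posterior Dirichlet(7/2, 11/4, 6, 5)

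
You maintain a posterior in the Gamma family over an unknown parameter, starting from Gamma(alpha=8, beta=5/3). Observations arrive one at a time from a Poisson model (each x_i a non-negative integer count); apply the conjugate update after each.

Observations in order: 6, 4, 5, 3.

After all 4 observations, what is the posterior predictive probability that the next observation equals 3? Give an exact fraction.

2169300027477423770693342090608138497/13421772800000000000000000000000000000

obs 1: x=6 → posterior Gamma(14, 8/3)
obs 2: x=4 → posterior Gamma(18, 11/3)
obs 3: x=5 → posterior Gamma(23, 14/3)
obs 4: x=3 → posterior Gamma(26, 17/3)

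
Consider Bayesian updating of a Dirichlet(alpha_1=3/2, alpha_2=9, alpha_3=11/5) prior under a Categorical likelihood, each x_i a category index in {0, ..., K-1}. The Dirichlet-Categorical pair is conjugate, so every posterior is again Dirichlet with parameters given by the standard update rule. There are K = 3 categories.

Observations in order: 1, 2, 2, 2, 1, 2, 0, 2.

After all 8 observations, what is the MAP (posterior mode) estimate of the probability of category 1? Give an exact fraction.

100/177

obs 1: x=1 → posterior Dirichlet(3/2, 10, 11/5)
obs 2: x=2 → posterior Dirichlet(3/2, 10, 16/5)
obs 3: x=2 → posterior Dirichlet(3/2, 10, 21/5)
obs 4: x=2 → posterior Dirichlet(3/2, 10, 26/5)
obs 5: x=1 → posterior Dirichlet(3/2, 11, 26/5)
obs 6: x=2 → posterior Dirichlet(3/2, 11, 31/5)
obs 7: x=0 → posterior Dirichlet(5/2, 11, 31/5)
obs 8: x=2 → posterior Dirichlet(5/2, 11, 36/5)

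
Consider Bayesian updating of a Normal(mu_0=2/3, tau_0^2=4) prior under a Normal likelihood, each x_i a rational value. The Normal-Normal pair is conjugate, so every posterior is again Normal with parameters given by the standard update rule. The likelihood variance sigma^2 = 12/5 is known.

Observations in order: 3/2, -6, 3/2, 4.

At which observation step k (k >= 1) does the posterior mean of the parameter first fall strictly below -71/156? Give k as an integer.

k = 2

obs 1: x=3/2 → posterior Normal(19/16, 3/2)
obs 2: x=-6 → posterior Normal(-41/26, 12/13)
obs 3: x=3/2 → posterior Normal(-13/18, 2/3)
obs 4: x=4 → posterior Normal(7/23, 12/23)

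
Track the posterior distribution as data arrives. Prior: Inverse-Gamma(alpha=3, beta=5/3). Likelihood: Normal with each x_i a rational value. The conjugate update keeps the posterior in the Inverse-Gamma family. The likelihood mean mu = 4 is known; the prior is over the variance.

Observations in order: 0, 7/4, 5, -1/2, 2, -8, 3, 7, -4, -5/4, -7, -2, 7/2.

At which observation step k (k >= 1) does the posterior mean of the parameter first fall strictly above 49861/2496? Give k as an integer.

k = 9

obs 1: x=0 → posterior Inverse-Gamma(7/2, 29/3)
obs 2: x=7/4 → posterior Inverse-Gamma(4, 1171/96)
obs 3: x=5 → posterior Inverse-Gamma(9/2, 1219/96)
obs 4: x=-1/2 → posterior Inverse-Gamma(5, 2191/96)
obs 5: x=2 → posterior Inverse-Gamma(11/2, 2383/96)
obs 6: x=-8 → posterior Inverse-Gamma(6, 9295/96)
obs 7: x=3 → posterior Inverse-Gamma(13/2, 9343/96)
obs 8: x=7 → posterior Inverse-Gamma(7, 9775/96)
obs 9: x=-4 → posterior Inverse-Gamma(15/2, 12847/96)
obs 10: x=-5/4 → posterior Inverse-Gamma(8, 7085/48)
obs 11: x=-7 → posterior Inverse-Gamma(17/2, 9989/48)
obs 12: x=-2 → posterior Inverse-Gamma(9, 10853/48)
obs 13: x=7/2 → posterior Inverse-Gamma(19/2, 10859/48)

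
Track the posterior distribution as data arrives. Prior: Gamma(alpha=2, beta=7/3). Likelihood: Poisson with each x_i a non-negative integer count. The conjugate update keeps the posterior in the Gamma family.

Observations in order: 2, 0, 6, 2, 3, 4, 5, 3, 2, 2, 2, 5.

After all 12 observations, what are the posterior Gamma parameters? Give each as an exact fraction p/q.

alpha=38, beta=43/3

obs 1: x=2 → posterior Gamma(4, 10/3)
obs 2: x=0 → posterior Gamma(4, 13/3)
obs 3: x=6 → posterior Gamma(10, 16/3)
obs 4: x=2 → posterior Gamma(12, 19/3)
obs 5: x=3 → posterior Gamma(15, 22/3)
obs 6: x=4 → posterior Gamma(19, 25/3)
obs 7: x=5 → posterior Gamma(24, 28/3)
obs 8: x=3 → posterior Gamma(27, 31/3)
obs 9: x=2 → posterior Gamma(29, 34/3)
obs 10: x=2 → posterior Gamma(31, 37/3)
obs 11: x=2 → posterior Gamma(33, 40/3)
obs 12: x=5 → posterior Gamma(38, 43/3)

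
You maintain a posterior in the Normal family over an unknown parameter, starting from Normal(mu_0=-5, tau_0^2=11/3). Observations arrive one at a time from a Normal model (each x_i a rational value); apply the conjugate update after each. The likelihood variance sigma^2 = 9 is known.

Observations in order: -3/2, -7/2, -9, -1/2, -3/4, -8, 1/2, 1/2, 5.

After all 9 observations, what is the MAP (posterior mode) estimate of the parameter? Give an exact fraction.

-433/168

obs 1: x=-3/2 → posterior Normal(-303/76, 99/38)
obs 2: x=-7/2 → posterior Normal(-190/49, 99/49)
obs 3: x=-9 → posterior Normal(-289/60, 33/20)
obs 4: x=-1/2 → posterior Normal(-589/142, 99/71)
obs 5: x=-3/4 → posterior Normal(-1211/328, 99/82)
obs 6: x=-8 → posterior Normal(-521/124, 33/31)
obs 7: x=1/2 → posterior Normal(-1541/416, 99/104)
obs 8: x=1/2 → posterior Normal(-1519/460, 99/115)
obs 9: x=5 → posterior Normal(-433/168, 11/14)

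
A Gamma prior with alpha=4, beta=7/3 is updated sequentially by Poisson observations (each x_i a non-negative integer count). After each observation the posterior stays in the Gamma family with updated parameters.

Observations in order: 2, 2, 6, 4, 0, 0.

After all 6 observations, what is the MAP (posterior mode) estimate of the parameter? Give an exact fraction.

51/25

obs 1: x=2 → posterior Gamma(6, 10/3)
obs 2: x=2 → posterior Gamma(8, 13/3)
obs 3: x=6 → posterior Gamma(14, 16/3)
obs 4: x=4 → posterior Gamma(18, 19/3)
obs 5: x=0 → posterior Gamma(18, 22/3)
obs 6: x=0 → posterior Gamma(18, 25/3)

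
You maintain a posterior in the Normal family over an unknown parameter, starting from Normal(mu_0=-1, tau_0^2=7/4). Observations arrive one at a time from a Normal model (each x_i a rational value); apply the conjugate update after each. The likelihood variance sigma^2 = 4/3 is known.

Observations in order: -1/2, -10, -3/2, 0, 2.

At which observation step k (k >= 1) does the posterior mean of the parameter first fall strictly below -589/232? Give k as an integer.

k = 2

obs 1: x=-1/2 → posterior Normal(-53/74, 28/37)
obs 2: x=-10 → posterior Normal(-473/116, 14/29)
obs 3: x=-3/2 → posterior Normal(-268/79, 28/79)
obs 4: x=0 → posterior Normal(-67/25, 7/25)
obs 5: x=2 → posterior Normal(-226/121, 28/121)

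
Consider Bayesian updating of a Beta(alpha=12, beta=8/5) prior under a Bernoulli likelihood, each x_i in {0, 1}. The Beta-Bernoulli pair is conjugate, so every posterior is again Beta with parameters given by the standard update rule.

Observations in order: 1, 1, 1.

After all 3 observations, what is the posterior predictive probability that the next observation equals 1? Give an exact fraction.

obs 1: x=1 → posterior Beta(13, 8/5)
obs 2: x=1 → posterior Beta(14, 8/5)
obs 3: x=1 → posterior Beta(15, 8/5)

75/83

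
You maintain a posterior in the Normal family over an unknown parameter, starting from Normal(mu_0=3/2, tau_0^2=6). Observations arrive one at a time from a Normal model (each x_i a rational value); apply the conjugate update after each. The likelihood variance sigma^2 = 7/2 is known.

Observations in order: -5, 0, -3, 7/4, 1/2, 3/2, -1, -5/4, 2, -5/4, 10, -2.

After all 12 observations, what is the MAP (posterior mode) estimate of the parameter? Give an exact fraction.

obs 1: x=-5 → posterior Normal(-99/38, 42/19)
obs 2: x=0 → posterior Normal(-99/62, 42/31)
obs 3: x=-3 → posterior Normal(-171/86, 42/43)
obs 4: x=7/4 → posterior Normal(-129/110, 42/55)
obs 5: x=1/2 → posterior Normal(-117/134, 42/67)
obs 6: x=3/2 → posterior Normal(-81/158, 42/79)
obs 7: x=-1 → posterior Normal(-15/26, 6/13)
obs 8: x=-5/4 → posterior Normal(-135/206, 42/103)
obs 9: x=2 → posterior Normal(-87/230, 42/115)
obs 10: x=-5/4 → posterior Normal(-117/254, 42/127)
obs 11: x=10 → posterior Normal(123/278, 42/139)
obs 12: x=-2 → posterior Normal(75/302, 42/151)

75/302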